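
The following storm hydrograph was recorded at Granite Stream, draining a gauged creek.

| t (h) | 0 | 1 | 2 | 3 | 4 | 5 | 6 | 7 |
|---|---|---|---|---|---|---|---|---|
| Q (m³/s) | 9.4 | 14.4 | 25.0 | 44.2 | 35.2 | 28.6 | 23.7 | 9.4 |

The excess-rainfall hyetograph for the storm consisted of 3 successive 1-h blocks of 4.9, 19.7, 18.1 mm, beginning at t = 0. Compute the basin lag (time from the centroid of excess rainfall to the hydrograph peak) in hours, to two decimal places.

t_L ≈ 1.19 h

Centroid of excess rainfall: t_c = Σ P_i·t̄_i / ΣP_i = 1.8091 h (block centres at 0.5, 1.5, 2.5 h).
Hydrograph peak occurs at t = 3 h, so basin lag t_L = 3 − 1.8091 = 1.19 h.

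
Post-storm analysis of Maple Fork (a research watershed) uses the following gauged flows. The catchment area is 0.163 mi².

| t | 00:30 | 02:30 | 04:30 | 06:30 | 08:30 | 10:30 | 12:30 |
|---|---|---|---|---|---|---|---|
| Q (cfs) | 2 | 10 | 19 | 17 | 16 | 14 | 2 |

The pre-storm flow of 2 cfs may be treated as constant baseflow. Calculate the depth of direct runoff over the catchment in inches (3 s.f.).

d ≈ 1.25 in

Direct runoff: 0.0, 8.0, 17.0, 15.0, 14.0, 12.0, 0.0 cfs; ΣQ_DR = 66.00 cfs.
V = ΣQ_DR · Δt = 66.00 × 7200 s = 4.752 × 10^5 ft³.
Over A = 0.163 mi², depth = V / A = 1.25 in.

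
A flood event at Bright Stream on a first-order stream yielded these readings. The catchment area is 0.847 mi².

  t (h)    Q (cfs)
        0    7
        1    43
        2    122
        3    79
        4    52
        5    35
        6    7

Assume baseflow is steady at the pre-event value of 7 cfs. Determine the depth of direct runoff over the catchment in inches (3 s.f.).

Direct runoff: 0.0, 36.0, 115.0, 72.0, 45.0, 28.0, 0.0 cfs; ΣQ_DR = 296.0 cfs.
V = ΣQ_DR · Δt = 296.0 × 3600 s = 1.066 × 10^6 ft³.
Over A = 0.847 mi², depth = V / A = 0.542 in.

d ≈ 0.542 in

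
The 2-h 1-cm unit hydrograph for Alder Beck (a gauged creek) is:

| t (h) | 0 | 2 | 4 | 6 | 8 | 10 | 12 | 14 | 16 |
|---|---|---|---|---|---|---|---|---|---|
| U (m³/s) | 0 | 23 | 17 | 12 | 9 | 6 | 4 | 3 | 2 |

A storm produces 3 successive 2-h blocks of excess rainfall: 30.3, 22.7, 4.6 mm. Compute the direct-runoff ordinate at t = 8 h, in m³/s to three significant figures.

By discrete convolution, Q_j = Σ (P_i / 10 mm) · U_{j−i}.
At t = 8 h (j=4): Q = (30.3/10)·9 + (22.7/10)·12 + (4.6/10)·17 = 62.3 m³/s.

Q ≈ 62.3 m³/s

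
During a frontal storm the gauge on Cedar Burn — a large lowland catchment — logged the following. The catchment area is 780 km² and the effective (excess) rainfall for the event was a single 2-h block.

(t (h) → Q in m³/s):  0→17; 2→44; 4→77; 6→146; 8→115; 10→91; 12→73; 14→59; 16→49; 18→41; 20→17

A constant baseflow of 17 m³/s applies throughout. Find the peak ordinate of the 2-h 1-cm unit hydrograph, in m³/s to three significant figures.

U_p ≈ 258 m³/s

Direct runoff: 0.0, 27.0, 60.0, 129.0, 98.0, 74.0, 56.0, 42.0, 32.0, 24.0, 0.0 m³/s; ΣQ_DR = 542.0 m³/s, peak = 129.0 m³/s.
Runoff depth d = ΣQ_DR·Δt / A = 542.0 × 7200 / (780 km²) = 5.003 mm.
The 1-cm UH is the DRH scaled by (10 mm)/d, so U_p = 129.0 × 10/5.003 = 258 m³/s.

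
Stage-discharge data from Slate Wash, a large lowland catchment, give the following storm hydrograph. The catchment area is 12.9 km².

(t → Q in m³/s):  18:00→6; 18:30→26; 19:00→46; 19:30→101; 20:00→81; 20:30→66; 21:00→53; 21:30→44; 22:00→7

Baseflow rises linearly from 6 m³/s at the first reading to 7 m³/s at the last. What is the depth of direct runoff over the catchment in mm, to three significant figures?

Direct runoff: 0.00, 19.88, 39.75, 94.62, 74.50, 59.38, 46.25, 37.12, 0.00 m³/s; ΣQ_DR = 371.5 m³/s.
V = ΣQ_DR · Δt = 371.5 × 1800 s = 6.687 × 10^5 m³.
Over A = 12.9 km², depth = V / A = 51.8 mm.

d ≈ 51.8 mm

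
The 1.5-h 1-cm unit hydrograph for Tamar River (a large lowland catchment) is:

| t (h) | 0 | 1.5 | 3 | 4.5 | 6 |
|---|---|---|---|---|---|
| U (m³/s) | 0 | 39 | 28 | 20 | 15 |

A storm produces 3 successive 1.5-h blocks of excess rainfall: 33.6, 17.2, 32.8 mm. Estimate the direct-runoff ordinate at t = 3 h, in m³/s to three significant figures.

By discrete convolution, Q_j = Σ (P_i / 10 mm) · U_{j−i}.
At t = 3 h (j=2): Q = (33.6/10)·28 + (17.2/10)·39 + (32.8/10)·0 = 161 m³/s.

Q ≈ 161 m³/s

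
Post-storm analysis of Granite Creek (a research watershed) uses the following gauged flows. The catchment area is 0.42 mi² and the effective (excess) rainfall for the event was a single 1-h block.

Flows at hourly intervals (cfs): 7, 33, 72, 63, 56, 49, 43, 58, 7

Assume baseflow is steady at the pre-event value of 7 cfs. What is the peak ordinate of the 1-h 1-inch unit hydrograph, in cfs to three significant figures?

U_p ≈ 54.2 cfs

Direct runoff: 0.0, 26.0, 65.0, 56.0, 49.0, 42.0, 36.0, 51.0, 0.0 cfs; ΣQ_DR = 325.0 cfs, peak = 65.0 cfs.
Runoff depth d = ΣQ_DR·Δt / A = 325.0 × 3600 / (0.42 mi²) = 1.199 in.
The 1-inch UH is the DRH scaled by (1 in)/d, so U_p = 65.0 × 1/1.199 = 54.2 cfs.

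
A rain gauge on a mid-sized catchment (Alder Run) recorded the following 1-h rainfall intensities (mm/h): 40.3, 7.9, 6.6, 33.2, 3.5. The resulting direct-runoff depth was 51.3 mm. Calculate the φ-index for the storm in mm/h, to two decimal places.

φ ≈ 11.10 mm/h

Only the 2 blocks with intensity above φ contribute runoff: 40.3, 33.2 mm/h.
Σ(I−φ)·Δt = d  ⇒  (40.3+33.2 − 2φ)·1 = 51.3
φ = (73.50 − 51.3/1) / 2 = 11.10 mm/h.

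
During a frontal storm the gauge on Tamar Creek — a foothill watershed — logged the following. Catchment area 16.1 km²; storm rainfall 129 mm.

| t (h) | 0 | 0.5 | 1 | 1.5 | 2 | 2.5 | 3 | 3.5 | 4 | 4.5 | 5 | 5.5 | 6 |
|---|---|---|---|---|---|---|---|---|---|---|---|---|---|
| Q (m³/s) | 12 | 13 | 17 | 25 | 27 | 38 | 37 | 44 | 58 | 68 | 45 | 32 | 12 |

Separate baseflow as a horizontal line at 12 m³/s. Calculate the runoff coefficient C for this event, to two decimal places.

ΣQ_DR = 272.0 m³/s; V = ΣQ_DR·Δt = 4.896 × 10^5 m³.
Runoff depth d = V / A = 30.41 mm.
C = d / P = 30.41 / 129 = 0.24.

C ≈ 0.24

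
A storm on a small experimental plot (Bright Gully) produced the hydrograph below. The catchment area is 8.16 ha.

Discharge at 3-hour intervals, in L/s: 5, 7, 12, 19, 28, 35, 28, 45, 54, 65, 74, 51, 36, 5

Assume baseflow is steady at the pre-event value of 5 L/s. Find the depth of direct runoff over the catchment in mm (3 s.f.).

Direct runoff: 0.0, 2.0, 7.0, 14.0, 23.0, 30.0, 23.0, 40.0, 49.0, 60.0, 69.0, 46.0, 31.0, 0.0 L/s; ΣQ_DR = 394.0 L/s.
V = ΣQ_DR · Δt = 394.0 × 10800 s = 4.255 × 10^6 L.
Over A = 8.16 ha, depth = V / A = 52.1 mm.

d ≈ 52.1 mm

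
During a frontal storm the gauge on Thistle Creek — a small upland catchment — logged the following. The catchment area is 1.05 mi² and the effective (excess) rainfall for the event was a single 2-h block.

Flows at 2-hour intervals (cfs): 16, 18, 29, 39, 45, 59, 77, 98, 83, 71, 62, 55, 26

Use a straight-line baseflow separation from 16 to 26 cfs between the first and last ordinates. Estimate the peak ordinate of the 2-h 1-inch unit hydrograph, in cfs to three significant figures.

Direct runoff: 0.00, 1.17, 11.33, 20.50, 25.67, 38.83, 56.00, 76.17, 60.33, 47.50, 37.67, 29.83, 0.00 cfs; ΣQ_DR = 405.0 cfs, peak = 76.17 cfs.
Runoff depth d = ΣQ_DR·Δt / A = 405.0 × 7200 / (1.05 mi²) = 1.195 in.
The 1-inch UH is the DRH scaled by (1 in)/d, so U_p = 76.17 × 1/1.195 = 63.7 cfs.

U_p ≈ 63.7 cfs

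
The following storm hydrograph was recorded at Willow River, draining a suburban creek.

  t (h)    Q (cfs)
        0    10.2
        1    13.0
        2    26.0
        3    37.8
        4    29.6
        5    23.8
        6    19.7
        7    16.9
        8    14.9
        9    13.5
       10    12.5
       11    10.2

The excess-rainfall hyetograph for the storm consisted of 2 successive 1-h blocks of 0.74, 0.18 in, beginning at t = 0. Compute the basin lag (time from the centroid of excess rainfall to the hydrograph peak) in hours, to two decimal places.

t_L ≈ 2.30 h

Centroid of excess rainfall: t_c = Σ P_i·t̄_i / ΣP_i = 0.6957 h (block centres at 0.5, 1.5 h).
Hydrograph peak occurs at t = 3 h, so basin lag t_L = 3 − 0.6957 = 2.30 h.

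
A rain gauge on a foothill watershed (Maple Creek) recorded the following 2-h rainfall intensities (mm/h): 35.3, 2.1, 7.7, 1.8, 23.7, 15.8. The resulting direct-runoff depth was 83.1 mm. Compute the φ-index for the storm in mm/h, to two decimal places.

φ ≈ 11.08 mm/h

Only the 3 blocks with intensity above φ contribute runoff: 35.3, 23.7, 15.8 mm/h.
Σ(I−φ)·Δt = d  ⇒  (35.3+23.7+15.8 − 3φ)·2 = 83.1
φ = (74.80 − 83.1/2) / 3 = 11.08 mm/h.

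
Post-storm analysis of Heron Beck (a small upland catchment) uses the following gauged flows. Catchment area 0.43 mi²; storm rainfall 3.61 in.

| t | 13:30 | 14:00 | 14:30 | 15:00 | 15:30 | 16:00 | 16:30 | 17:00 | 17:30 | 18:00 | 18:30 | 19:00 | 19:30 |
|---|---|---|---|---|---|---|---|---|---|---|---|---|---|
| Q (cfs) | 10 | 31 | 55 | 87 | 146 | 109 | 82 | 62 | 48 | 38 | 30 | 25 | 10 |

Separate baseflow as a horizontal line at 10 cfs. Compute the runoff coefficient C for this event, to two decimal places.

C ≈ 0.30

ΣQ_DR = 603.0 cfs; V = ΣQ_DR·Δt = 1.085 × 10^6 ft³.
Runoff depth d = V / A = 1.087 in.
C = d / P = 1.087 / 3.61 = 0.30.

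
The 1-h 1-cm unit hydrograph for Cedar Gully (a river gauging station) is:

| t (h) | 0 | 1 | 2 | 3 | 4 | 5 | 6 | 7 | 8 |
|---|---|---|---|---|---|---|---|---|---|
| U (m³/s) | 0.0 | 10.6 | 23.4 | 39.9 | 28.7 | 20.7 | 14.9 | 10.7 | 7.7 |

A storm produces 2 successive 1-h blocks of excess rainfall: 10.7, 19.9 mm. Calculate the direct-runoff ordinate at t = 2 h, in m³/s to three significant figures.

Q ≈ 46.1 m³/s

By discrete convolution, Q_j = Σ (P_i / 10 mm) · U_{j−i}.
At t = 2 h (j=2): Q = (10.7/10)·23.4 + (19.9/10)·10.6 = 46.1 m³/s.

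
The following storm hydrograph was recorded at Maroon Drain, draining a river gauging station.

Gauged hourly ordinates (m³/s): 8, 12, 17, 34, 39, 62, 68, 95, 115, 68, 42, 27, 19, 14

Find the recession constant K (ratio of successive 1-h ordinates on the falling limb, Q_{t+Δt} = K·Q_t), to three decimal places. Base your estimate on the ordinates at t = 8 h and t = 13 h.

Using the recession-limb readings at t = 8 h and t = 13 h: Q falls from 115 to 14 m³/s over 5 intervals.
K = (Q₂/Q₁)^(1/5) = (14/115)^(1/5) = 0.656.

K ≈ 0.656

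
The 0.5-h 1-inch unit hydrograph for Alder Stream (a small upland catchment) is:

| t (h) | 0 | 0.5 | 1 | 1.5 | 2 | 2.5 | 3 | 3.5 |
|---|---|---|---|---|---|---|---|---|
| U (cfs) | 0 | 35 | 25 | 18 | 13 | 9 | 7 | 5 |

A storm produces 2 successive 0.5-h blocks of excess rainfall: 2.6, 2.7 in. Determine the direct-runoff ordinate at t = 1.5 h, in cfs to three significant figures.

Q ≈ 114 cfs

By discrete convolution, Q_j = Σ (P_i / 1 in) · U_{j−i}.
At t = 1.5 h (j=3): Q = (2.6/1)·18 + (2.7/1)·25 = 114 cfs.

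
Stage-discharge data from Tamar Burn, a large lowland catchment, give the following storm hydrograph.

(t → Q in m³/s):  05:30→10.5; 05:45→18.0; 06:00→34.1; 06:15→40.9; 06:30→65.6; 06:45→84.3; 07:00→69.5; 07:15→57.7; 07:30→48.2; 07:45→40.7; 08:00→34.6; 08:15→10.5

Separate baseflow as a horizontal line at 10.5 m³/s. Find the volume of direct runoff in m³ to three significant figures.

Direct-runoff ordinates (Q − Q_b): 0.0, 7.5, 23.6, 30.4, 55.1, 73.8, 59.0, 47.2, 37.7, 30.2, 24.1, 0.0 m³/s.
ΣQ_DR = 388.6 m³/s.
With Δt = 0.25 h = 900 s, V = ΣQ_DR · Δt = 388.6 × 900 = 3.50 × 10^5 m³.

V ≈ 3.50 × 10^5 m³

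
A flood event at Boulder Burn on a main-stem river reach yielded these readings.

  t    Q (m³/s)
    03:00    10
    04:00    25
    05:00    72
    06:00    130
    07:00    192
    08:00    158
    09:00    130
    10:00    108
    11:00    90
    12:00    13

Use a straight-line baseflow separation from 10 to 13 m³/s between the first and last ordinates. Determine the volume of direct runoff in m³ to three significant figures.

V ≈ 2.93 × 10^6 m³

Direct-runoff ordinates (Q − Q_b): 0.00, 14.67, 61.33, 119.00, 180.67, 146.33, 118.00, 95.67, 77.33, 0.00 m³/s.
ΣQ_DR = 813.0 m³/s.
With Δt = 1 h = 3600 s, V = ΣQ_DR · Δt = 813.0 × 3600 = 2.93 × 10^6 m³.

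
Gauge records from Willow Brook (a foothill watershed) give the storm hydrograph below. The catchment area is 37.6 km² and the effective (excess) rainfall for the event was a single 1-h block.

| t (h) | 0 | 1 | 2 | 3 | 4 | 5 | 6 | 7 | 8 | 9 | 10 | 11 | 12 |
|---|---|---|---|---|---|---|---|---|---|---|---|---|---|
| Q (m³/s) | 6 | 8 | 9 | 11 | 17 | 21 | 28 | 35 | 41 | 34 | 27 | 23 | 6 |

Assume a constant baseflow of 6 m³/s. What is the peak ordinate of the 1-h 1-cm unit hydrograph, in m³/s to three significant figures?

U_p ≈ 19.4 m³/s

Direct runoff: 0.0, 2.0, 3.0, 5.0, 11.0, 15.0, 22.0, 29.0, 35.0, 28.0, 21.0, 17.0, 0.0 m³/s; ΣQ_DR = 188.0 m³/s, peak = 35.0 m³/s.
Runoff depth d = ΣQ_DR·Δt / A = 188.0 × 3600 / (37.6 km²) = 18.00 mm.
The 1-cm UH is the DRH scaled by (10 mm)/d, so U_p = 35.0 × 10/18.00 = 19.4 m³/s.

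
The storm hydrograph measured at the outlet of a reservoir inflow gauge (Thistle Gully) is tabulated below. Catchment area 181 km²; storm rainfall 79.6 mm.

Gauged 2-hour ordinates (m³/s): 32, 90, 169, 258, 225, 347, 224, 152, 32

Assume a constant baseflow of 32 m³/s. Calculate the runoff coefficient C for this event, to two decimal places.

ΣQ_DR = 1241 m³/s; V = ΣQ_DR·Δt = 8.935 × 10^6 m³.
Runoff depth d = V / A = 49.37 mm.
C = d / P = 49.37 / 79.6 = 0.62.

C ≈ 0.62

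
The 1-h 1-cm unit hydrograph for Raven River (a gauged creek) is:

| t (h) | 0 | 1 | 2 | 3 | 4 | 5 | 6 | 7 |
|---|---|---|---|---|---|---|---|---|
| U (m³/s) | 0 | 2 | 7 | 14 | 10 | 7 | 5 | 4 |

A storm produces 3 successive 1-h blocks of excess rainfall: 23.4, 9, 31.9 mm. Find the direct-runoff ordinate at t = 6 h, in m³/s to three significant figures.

By discrete convolution, Q_j = Σ (P_i / 10 mm) · U_{j−i}.
At t = 6 h (j=6): Q = (23.4/10)·5 + (9/10)·7 + (31.9/10)·10 = 49.9 m³/s.

Q ≈ 49.9 m³/s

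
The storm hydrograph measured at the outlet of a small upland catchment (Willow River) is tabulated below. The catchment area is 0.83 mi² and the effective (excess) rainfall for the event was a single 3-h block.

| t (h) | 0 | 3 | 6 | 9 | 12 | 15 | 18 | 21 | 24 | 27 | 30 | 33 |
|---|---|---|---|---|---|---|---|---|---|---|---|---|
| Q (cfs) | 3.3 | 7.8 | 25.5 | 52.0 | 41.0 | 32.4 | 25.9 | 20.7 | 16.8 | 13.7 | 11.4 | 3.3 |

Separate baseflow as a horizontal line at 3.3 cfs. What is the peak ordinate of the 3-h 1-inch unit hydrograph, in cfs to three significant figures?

Direct runoff: 0.0, 4.5, 22.2, 48.7, 37.7, 29.1, 22.6, 17.4, 13.5, 10.4, 8.1, 0.0 cfs; ΣQ_DR = 214.2 cfs, peak = 48.7 cfs.
Runoff depth d = ΣQ_DR·Δt / A = 214.2 × 10800 / (0.83 mi²) = 1.200 in.
The 1-inch UH is the DRH scaled by (1 in)/d, so U_p = 48.7 × 1/1.200 = 40.6 cfs.

U_p ≈ 40.6 cfs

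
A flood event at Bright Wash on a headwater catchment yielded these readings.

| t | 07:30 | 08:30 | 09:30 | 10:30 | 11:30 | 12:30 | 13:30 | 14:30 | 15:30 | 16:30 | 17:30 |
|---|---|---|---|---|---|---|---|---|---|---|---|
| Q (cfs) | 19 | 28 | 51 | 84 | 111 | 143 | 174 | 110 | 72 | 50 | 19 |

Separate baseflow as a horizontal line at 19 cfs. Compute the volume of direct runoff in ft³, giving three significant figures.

V ≈ 2.35 × 10^6 ft³

Direct-runoff ordinates (Q − Q_b): 0.0, 9.0, 32.0, 65.0, 92.0, 124.0, 155.0, 91.0, 53.0, 31.0, 0.0 cfs.
ΣQ_DR = 652.0 cfs.
With Δt = 1 h = 3600 s, V = ΣQ_DR · Δt = 652.0 × 3600 = 2.35 × 10^6 ft³.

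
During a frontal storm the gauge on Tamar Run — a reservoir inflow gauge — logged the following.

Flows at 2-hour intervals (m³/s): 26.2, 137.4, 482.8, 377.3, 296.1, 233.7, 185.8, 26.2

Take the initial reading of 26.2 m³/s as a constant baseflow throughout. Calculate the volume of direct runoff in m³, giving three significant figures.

Direct-runoff ordinates (Q − Q_b): 0.0, 111.2, 456.6, 351.1, 269.9, 207.5, 159.6, 0.0 m³/s.
ΣQ_DR = 1556 m³/s.
With Δt = 2 h = 7200 s, V = ΣQ_DR · Δt = 1556 × 7200 = 1.12 × 10^7 m³.

V ≈ 1.12 × 10^7 m³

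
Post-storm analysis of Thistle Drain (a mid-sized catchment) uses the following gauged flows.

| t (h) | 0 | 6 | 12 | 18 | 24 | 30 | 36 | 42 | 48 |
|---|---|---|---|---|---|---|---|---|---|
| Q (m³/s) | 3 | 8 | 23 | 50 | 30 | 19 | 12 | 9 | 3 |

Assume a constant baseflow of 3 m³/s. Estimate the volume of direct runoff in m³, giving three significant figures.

V ≈ 2.81 × 10^6 m³

Direct-runoff ordinates (Q − Q_b): 0.0, 5.0, 20.0, 47.0, 27.0, 16.0, 9.0, 6.0, 0.0 m³/s.
ΣQ_DR = 130.0 m³/s.
With Δt = 6 h = 21600 s, V = ΣQ_DR · Δt = 130.0 × 21600 = 2.81 × 10^6 m³.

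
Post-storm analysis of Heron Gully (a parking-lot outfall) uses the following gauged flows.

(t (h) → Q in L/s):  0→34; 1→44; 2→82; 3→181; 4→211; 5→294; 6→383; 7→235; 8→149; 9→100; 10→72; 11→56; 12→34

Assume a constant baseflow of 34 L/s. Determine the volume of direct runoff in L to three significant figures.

V ≈ 5.16 × 10^6 L

Direct-runoff ordinates (Q − Q_b): 0.0, 10.0, 48.0, 147.0, 177.0, 260.0, 349.0, 201.0, 115.0, 66.0, 38.0, 22.0, 0.0 L/s.
ΣQ_DR = 1433 L/s.
With Δt = 1 h = 3600 s, V = ΣQ_DR · Δt = 1433 × 3600 = 5.16 × 10^6 L.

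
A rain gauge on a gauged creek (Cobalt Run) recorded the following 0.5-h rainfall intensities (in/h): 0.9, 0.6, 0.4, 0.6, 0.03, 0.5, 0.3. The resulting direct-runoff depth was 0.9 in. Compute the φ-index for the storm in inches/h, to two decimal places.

Only the 6 blocks with intensity above φ contribute runoff: 0.9, 0.6, 0.4, 0.6, 0.5, 0.3 in/h.
Σ(I−φ)·Δt = d  ⇒  (0.9+0.6+0.4+0.6+0.5+0.3 − 6φ)·0.5 = 0.9
φ = (3.300 − 0.9/0.5) / 6 = 0.25 in/h.

φ ≈ 0.25 in/h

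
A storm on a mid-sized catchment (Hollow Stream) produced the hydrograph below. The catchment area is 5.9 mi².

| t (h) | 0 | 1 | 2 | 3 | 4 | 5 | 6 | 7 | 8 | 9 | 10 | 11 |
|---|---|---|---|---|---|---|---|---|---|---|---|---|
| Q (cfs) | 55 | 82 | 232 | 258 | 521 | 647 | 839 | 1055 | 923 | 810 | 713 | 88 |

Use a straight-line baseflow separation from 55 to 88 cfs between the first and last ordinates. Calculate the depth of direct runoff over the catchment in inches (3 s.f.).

Direct runoff: 0.00, 24.00, 171.00, 194.00, 454.00, 577.00, 766.00, 979.00, 844.00, 728.00, 628.00, 0.00 cfs; ΣQ_DR = 5365 cfs.
V = ΣQ_DR · Δt = 5365 × 3600 s = 1.931 × 10^7 ft³.
Over A = 5.9 mi², depth = V / A = 1.41 in.

d ≈ 1.41 in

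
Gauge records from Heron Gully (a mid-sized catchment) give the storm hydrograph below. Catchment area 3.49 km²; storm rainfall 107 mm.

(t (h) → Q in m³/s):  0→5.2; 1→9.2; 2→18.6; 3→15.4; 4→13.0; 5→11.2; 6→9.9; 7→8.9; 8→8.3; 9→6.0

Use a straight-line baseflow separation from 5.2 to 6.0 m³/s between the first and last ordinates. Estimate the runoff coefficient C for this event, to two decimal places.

C ≈ 0.48

ΣQ_DR = 49.70 m³/s; V = ΣQ_DR·Δt = 1.789 × 10^5 m³.
Runoff depth d = V / A = 51.27 mm.
C = d / P = 51.27 / 107 = 0.48.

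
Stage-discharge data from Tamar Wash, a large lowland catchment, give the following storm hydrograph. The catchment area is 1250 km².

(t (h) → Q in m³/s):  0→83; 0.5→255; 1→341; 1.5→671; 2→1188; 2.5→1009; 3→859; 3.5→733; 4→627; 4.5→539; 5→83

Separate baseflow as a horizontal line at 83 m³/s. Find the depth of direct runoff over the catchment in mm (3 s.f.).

Direct runoff: 0.0, 172.0, 258.0, 588.0, 1105.0, 926.0, 776.0, 650.0, 544.0, 456.0, 0.0 m³/s; ΣQ_DR = 5475 m³/s.
V = ΣQ_DR · Δt = 5475 × 1800 s = 9.855 × 10^6 m³.
Over A = 1250 km², depth = V / A = 7.88 mm.

d ≈ 7.88 mm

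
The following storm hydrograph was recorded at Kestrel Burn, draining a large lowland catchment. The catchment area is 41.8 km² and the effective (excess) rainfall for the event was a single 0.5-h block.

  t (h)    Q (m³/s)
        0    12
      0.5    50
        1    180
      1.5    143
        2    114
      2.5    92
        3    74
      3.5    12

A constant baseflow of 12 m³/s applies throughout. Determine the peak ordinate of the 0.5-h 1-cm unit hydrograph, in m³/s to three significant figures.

U_p ≈ 67.1 m³/s

Direct runoff: 0.0, 38.0, 168.0, 131.0, 102.0, 80.0, 62.0, 0.0 m³/s; ΣQ_DR = 581.0 m³/s, peak = 168.0 m³/s.
Runoff depth d = ΣQ_DR·Δt / A = 581.0 × 1800 / (41.8 km²) = 25.02 mm.
The 1-cm UH is the DRH scaled by (10 mm)/d, so U_p = 168.0 × 10/25.02 = 67.1 m³/s.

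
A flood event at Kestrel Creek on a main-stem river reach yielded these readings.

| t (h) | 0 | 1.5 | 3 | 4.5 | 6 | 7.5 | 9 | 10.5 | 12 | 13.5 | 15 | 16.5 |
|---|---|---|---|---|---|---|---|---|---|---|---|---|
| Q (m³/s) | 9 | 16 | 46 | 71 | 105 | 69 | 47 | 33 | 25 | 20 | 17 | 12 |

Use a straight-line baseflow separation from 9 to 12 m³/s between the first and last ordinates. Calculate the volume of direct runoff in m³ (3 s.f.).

Direct-runoff ordinates (Q − Q_b): 0.00, 6.73, 36.45, 61.18, 94.91, 58.64, 36.36, 22.09, 13.82, 8.55, 5.27, 0.00 m³/s.
ΣQ_DR = 344.0 m³/s.
With Δt = 1.5 h = 5400 s, V = ΣQ_DR · Δt = 344.0 × 5400 = 1.86 × 10^6 m³.

V ≈ 1.86 × 10^6 m³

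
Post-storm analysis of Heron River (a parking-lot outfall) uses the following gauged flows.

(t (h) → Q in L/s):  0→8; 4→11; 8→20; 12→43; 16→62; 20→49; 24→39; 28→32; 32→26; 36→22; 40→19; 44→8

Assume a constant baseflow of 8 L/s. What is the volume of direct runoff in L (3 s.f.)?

V ≈ 3.50 × 10^6 L

Direct-runoff ordinates (Q − Q_b): 0.0, 3.0, 12.0, 35.0, 54.0, 41.0, 31.0, 24.0, 18.0, 14.0, 11.0, 0.0 L/s.
ΣQ_DR = 243.0 L/s.
With Δt = 4 h = 14400 s, V = ΣQ_DR · Δt = 243.0 × 14400 = 3.50 × 10^6 L.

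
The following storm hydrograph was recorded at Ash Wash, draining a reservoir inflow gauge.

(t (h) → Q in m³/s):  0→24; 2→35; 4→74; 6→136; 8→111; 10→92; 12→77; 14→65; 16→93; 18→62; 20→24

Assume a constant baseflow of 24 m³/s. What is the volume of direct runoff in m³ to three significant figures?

V ≈ 3.81 × 10^6 m³

Direct-runoff ordinates (Q − Q_b): 0.0, 11.0, 50.0, 112.0, 87.0, 68.0, 53.0, 41.0, 69.0, 38.0, 0.0 m³/s.
ΣQ_DR = 529.0 m³/s.
With Δt = 2 h = 7200 s, V = ΣQ_DR · Δt = 529.0 × 7200 = 3.81 × 10^6 m³.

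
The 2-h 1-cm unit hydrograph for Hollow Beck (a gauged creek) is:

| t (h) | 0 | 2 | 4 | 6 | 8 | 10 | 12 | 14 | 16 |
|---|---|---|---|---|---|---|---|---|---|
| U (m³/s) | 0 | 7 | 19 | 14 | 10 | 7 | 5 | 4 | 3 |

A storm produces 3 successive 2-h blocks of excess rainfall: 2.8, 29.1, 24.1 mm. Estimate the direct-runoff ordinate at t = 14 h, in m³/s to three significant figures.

Q ≈ 32.5 m³/s

By discrete convolution, Q_j = Σ (P_i / 10 mm) · U_{j−i}.
At t = 14 h (j=7): Q = (2.8/10)·4 + (29.1/10)·5 + (24.1/10)·7 = 32.5 m³/s.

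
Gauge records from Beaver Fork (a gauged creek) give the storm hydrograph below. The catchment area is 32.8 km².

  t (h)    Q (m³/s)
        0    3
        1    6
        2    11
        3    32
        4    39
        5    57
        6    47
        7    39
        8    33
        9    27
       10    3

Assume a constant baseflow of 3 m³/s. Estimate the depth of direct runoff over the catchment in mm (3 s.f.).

Direct runoff: 0.0, 3.0, 8.0, 29.0, 36.0, 54.0, 44.0, 36.0, 30.0, 24.0, 0.0 m³/s; ΣQ_DR = 264.0 m³/s.
V = ΣQ_DR · Δt = 264.0 × 3600 s = 9.504 × 10^5 m³.
Over A = 32.8 km², depth = V / A = 29.0 mm.

d ≈ 29.0 mm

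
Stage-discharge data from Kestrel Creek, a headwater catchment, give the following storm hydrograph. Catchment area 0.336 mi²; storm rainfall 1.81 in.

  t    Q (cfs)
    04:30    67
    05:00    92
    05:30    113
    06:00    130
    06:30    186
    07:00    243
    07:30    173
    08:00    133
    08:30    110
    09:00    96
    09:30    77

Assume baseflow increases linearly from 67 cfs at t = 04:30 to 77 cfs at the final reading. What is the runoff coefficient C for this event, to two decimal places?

C ≈ 0.80

ΣQ_DR = 628.0 cfs; V = ΣQ_DR·Δt = 1.130 × 10^6 ft³.
Runoff depth d = V / A = 1.448 in.
C = d / P = 1.448 / 1.81 = 0.80.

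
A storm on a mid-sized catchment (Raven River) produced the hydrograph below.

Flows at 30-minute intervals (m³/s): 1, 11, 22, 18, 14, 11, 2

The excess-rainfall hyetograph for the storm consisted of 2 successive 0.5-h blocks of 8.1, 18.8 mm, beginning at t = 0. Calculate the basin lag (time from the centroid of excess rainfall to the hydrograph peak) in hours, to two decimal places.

t_L ≈ 0.40 h

Centroid of excess rainfall: t_c = Σ P_i·t̄_i / ΣP_i = 0.5994 h (block centres at 0.25, 0.75 h).
Hydrograph peak occurs at t = 1 h, so basin lag t_L = 1 − 0.5994 = 0.40 h.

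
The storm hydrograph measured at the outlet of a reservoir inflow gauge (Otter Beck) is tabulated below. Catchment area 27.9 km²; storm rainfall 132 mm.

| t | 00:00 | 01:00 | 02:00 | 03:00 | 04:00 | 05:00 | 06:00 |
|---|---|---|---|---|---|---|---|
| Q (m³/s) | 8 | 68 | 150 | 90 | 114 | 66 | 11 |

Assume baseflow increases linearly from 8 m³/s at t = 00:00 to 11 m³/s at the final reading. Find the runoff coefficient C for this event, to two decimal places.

C ≈ 0.43

ΣQ_DR = 440.5 m³/s; V = ΣQ_DR·Δt = 1.586 × 10^6 m³.
Runoff depth d = V / A = 56.84 mm.
C = d / P = 56.84 / 132 = 0.43.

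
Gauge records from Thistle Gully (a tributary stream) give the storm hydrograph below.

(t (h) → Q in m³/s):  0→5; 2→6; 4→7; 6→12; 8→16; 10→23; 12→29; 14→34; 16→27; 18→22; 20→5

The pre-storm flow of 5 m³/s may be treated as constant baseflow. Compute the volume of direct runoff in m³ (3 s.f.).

Direct-runoff ordinates (Q − Q_b): 0.0, 1.0, 2.0, 7.0, 11.0, 18.0, 24.0, 29.0, 22.0, 17.0, 0.0 m³/s.
ΣQ_DR = 131.0 m³/s.
With Δt = 2 h = 7200 s, V = ΣQ_DR · Δt = 131.0 × 7200 = 9.43 × 10^5 m³.

V ≈ 9.43 × 10^5 m³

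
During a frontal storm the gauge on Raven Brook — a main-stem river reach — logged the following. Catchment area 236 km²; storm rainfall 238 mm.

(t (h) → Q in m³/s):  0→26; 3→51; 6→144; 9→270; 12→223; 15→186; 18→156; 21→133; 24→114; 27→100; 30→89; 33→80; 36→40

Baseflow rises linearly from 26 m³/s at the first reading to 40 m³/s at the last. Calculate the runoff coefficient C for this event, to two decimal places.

C ≈ 0.23

ΣQ_DR = 1183 m³/s; V = ΣQ_DR·Δt = 1.278 × 10^7 m³.
Runoff depth d = V / A = 54.14 mm.
C = d / P = 54.14 / 238 = 0.23.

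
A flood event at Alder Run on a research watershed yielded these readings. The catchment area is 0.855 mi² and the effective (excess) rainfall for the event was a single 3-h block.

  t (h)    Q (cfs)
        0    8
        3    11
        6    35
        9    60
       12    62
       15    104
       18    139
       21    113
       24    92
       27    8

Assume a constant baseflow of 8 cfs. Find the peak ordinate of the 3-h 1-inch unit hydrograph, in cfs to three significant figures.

Direct runoff: 0.0, 3.0, 27.0, 52.0, 54.0, 96.0, 131.0, 105.0, 84.0, 0.0 cfs; ΣQ_DR = 552.0 cfs, peak = 131.0 cfs.
Runoff depth d = ΣQ_DR·Δt / A = 552.0 × 10800 / (0.855 mi²) = 3.001 in.
The 1-inch UH is the DRH scaled by (1 in)/d, so U_p = 131.0 × 1/3.001 = 43.6 cfs.

U_p ≈ 43.6 cfs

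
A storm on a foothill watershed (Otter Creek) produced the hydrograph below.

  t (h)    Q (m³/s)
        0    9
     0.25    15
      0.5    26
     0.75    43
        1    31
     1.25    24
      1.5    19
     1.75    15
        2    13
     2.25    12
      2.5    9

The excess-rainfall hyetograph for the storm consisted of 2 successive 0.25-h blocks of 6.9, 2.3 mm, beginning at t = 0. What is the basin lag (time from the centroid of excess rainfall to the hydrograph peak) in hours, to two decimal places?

t_L ≈ 0.56 h

Centroid of excess rainfall: t_c = Σ P_i·t̄_i / ΣP_i = 0.1875 h (block centres at 0.125, 0.375 h).
Hydrograph peak occurs at t = 0.75 h, so basin lag t_L = 0.75 − 0.1875 = 0.56 h.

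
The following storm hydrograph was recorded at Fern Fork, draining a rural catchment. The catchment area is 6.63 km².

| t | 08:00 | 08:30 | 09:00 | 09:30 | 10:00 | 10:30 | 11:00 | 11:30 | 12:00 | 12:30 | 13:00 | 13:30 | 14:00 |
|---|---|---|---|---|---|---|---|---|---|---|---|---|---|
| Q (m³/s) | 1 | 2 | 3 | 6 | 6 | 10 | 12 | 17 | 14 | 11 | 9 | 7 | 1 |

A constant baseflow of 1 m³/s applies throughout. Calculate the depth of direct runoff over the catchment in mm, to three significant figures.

d ≈ 23.3 mm

Direct runoff: 0.0, 1.0, 2.0, 5.0, 5.0, 9.0, 11.0, 16.0, 13.0, 10.0, 8.0, 6.0, 0.0 m³/s; ΣQ_DR = 86.00 m³/s.
V = ΣQ_DR · Δt = 86.00 × 1800 s = 1.548 × 10^5 m³.
Over A = 6.63 km², depth = V / A = 23.3 mm.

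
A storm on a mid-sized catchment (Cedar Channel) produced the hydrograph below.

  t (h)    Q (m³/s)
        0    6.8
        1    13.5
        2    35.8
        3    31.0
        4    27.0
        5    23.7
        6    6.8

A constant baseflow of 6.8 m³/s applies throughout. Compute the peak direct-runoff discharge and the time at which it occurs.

Q_p = 29.0 m³/s at t = 2 h

Subtracting baseflow gives direct-runoff ordinates: 0.0, 6.7, 29.0, 24.2, 20.2, 16.9, 0.0 m³/s.
The maximum is 29.0 m³/s, occurring at the reading for t = 2 h.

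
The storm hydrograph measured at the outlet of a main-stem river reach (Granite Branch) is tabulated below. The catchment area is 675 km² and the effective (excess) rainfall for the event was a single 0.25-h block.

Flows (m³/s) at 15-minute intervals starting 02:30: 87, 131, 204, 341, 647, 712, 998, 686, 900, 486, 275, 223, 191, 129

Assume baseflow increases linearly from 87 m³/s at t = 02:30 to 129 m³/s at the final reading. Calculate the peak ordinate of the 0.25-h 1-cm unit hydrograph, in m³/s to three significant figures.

Direct runoff: 0.00, 40.77, 110.54, 244.31, 547.08, 608.85, 891.62, 576.38, 787.15, 369.92, 155.69, 100.46, 65.23, 0.00 m³/s; ΣQ_DR = 4498 m³/s, peak = 891.62 m³/s.
Runoff depth d = ΣQ_DR·Δt / A = 4498 × 900 / (675 km²) = 5.997 mm.
The 1-cm UH is the DRH scaled by (10 mm)/d, so U_p = 891.62 × 10/5.997 = 1490 m³/s.

U_p ≈ 1490 m³/s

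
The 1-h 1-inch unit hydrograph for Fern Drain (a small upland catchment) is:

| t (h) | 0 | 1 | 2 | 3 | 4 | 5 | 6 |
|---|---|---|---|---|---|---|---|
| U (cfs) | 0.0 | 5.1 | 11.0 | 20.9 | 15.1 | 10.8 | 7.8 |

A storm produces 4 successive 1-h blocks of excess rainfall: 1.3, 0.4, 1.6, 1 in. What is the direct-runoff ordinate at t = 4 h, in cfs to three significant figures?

By discrete convolution, Q_j = Σ (P_i / 1 in) · U_{j−i}.
At t = 4 h (j=4): Q = (1.3/1)·15.1 + (0.4/1)·20.9 + (1.6/1)·11.0 + (1/1)·5.1 = 50.7 cfs.

Q ≈ 50.7 cfs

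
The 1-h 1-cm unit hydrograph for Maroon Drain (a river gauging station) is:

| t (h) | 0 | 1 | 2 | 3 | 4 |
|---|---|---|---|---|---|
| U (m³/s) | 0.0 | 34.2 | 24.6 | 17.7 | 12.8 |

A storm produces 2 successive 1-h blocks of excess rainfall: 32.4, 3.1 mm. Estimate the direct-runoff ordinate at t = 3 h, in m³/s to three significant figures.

By discrete convolution, Q_j = Σ (P_i / 10 mm) · U_{j−i}.
At t = 3 h (j=3): Q = (32.4/10)·17.7 + (3.1/10)·24.6 = 65.0 m³/s.

Q ≈ 65.0 m³/s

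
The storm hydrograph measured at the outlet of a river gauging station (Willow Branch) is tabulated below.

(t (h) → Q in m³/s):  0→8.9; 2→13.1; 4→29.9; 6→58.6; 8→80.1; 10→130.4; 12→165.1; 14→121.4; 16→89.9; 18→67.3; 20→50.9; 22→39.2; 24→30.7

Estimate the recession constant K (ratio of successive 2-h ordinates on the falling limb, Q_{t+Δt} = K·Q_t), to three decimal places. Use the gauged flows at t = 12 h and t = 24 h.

Using the recession-limb readings at t = 12 h and t = 24 h: Q falls from 165.1 to 30.7 m³/s over 6 intervals.
K = (Q₂/Q₁)^(1/6) = (30.7/165.1)^(1/6) = 0.755.

K ≈ 0.755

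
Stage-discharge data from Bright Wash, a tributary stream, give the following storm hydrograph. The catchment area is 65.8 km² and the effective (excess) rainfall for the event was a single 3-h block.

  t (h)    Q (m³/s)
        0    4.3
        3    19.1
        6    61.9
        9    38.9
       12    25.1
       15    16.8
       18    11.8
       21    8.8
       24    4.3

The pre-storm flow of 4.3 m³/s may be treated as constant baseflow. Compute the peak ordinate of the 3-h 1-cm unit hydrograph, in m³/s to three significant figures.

U_p ≈ 23.0 m³/s

Direct runoff: 0.0, 14.8, 57.6, 34.6, 20.8, 12.5, 7.5, 4.5, 0.0 m³/s; ΣQ_DR = 152.3 m³/s, peak = 57.6 m³/s.
Runoff depth d = ΣQ_DR·Δt / A = 152.3 × 10800 / (65.8 km²) = 25.00 mm.
The 1-cm UH is the DRH scaled by (10 mm)/d, so U_p = 57.6 × 10/25.00 = 23.0 m³/s.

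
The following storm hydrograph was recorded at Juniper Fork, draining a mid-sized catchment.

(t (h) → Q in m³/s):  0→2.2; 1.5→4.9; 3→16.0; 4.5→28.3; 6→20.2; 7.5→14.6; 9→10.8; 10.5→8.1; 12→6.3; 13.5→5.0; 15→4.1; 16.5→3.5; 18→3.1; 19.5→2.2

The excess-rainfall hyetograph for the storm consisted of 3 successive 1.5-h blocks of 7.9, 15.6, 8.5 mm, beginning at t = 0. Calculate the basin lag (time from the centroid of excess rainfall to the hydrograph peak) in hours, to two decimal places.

Centroid of excess rainfall: t_c = Σ P_i·t̄_i / ΣP_i = 2.2781 h (block centres at 0.75, 2.25, 3.75 h).
Hydrograph peak occurs at t = 4.5 h, so basin lag t_L = 4.5 − 2.2781 = 2.22 h.

t_L ≈ 2.22 h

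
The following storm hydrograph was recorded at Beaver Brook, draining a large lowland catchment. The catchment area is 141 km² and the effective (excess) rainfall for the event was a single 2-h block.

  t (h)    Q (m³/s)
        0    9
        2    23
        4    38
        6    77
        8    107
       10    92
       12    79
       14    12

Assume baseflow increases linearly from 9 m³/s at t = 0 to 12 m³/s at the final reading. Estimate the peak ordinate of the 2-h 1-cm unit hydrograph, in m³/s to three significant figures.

Direct runoff: 0.00, 13.57, 28.14, 66.71, 96.29, 80.86, 67.43, 0.00 m³/s; ΣQ_DR = 353.0 m³/s, peak = 96.29 m³/s.
Runoff depth d = ΣQ_DR·Δt / A = 353.0 × 7200 / (141 km²) = 18.03 mm.
The 1-cm UH is the DRH scaled by (10 mm)/d, so U_p = 96.29 × 10/18.03 = 53.4 m³/s.

U_p ≈ 53.4 m³/s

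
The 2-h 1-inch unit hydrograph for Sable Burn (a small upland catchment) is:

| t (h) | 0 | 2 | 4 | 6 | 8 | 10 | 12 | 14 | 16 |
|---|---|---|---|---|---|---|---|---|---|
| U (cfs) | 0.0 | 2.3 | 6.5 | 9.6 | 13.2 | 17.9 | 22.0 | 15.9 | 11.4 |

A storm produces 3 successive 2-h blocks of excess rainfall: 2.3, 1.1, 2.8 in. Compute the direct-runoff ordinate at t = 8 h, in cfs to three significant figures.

By discrete convolution, Q_j = Σ (P_i / 1 in) · U_{j−i}.
At t = 8 h (j=4): Q = (2.3/1)·13.2 + (1.1/1)·9.6 + (2.8/1)·6.5 = 59.1 cfs.

Q ≈ 59.1 cfs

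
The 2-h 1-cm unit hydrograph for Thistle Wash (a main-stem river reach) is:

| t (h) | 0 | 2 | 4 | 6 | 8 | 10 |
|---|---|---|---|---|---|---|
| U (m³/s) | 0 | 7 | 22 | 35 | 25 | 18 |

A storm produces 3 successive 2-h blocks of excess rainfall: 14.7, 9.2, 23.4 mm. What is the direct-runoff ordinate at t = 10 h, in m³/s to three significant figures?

Q ≈ 131 m³/s

By discrete convolution, Q_j = Σ (P_i / 10 mm) · U_{j−i}.
At t = 10 h (j=5): Q = (14.7/10)·18 + (9.2/10)·25 + (23.4/10)·35 = 131 m³/s.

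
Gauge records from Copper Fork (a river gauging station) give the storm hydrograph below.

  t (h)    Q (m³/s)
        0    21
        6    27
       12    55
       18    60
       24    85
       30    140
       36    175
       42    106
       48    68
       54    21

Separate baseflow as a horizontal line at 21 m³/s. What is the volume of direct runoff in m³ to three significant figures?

V ≈ 1.18 × 10^7 m³

Direct-runoff ordinates (Q − Q_b): 0.0, 6.0, 34.0, 39.0, 64.0, 119.0, 154.0, 85.0, 47.0, 0.0 m³/s.
ΣQ_DR = 548.0 m³/s.
With Δt = 6 h = 21600 s, V = ΣQ_DR · Δt = 548.0 × 21600 = 1.18 × 10^7 m³.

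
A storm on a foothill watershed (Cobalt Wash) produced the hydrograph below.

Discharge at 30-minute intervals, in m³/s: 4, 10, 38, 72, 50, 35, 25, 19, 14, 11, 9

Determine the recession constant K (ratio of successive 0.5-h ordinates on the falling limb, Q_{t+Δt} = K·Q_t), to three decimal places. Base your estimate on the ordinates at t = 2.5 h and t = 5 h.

K ≈ 0.762

Using the recession-limb readings at t = 2.5 h and t = 5 h: Q falls from 35 to 9 m³/s over 5 intervals.
K = (Q₂/Q₁)^(1/5) = (9/35)^(1/5) = 0.762.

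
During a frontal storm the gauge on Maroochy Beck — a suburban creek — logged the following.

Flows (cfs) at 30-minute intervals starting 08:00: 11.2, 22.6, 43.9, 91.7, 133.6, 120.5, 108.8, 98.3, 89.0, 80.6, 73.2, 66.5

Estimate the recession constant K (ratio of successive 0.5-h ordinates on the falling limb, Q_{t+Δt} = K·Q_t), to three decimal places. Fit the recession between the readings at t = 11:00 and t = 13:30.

Using the recession-limb readings at t = 11:00 and t = 13:30: Q falls from 108.8 to 66.5 cfs over 5 intervals.
K = (Q₂/Q₁)^(1/5) = (66.5/108.8)^(1/5) = 0.906.

K ≈ 0.906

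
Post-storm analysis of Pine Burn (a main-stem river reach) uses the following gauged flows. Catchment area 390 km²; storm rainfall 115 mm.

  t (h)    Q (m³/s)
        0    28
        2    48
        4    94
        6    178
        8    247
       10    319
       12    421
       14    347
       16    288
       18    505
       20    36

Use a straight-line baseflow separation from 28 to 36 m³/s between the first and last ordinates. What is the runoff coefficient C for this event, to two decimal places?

ΣQ_DR = 2159 m³/s; V = ΣQ_DR·Δt = 1.554 × 10^7 m³.
Runoff depth d = V / A = 39.86 mm.
C = d / P = 39.86 / 115 = 0.35.

C ≈ 0.35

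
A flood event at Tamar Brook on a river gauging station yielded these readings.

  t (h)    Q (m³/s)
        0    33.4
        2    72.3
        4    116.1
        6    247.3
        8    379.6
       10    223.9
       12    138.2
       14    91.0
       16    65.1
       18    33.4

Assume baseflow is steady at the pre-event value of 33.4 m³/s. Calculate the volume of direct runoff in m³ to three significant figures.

Direct-runoff ordinates (Q − Q_b): 0.0, 38.9, 82.7, 213.9, 346.2, 190.5, 104.8, 57.6, 31.7, 0.0 m³/s.
ΣQ_DR = 1066 m³/s.
With Δt = 2 h = 7200 s, V = ΣQ_DR · Δt = 1066 × 7200 = 7.68 × 10^6 m³.

V ≈ 7.68 × 10^6 m³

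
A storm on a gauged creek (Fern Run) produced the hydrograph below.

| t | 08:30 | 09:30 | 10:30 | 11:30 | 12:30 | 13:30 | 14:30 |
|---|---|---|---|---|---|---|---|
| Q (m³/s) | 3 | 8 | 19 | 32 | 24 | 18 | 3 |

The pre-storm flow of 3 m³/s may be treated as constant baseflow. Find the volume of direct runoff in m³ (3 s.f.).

V ≈ 3.10 × 10^5 m³

Direct-runoff ordinates (Q − Q_b): 0.0, 5.0, 16.0, 29.0, 21.0, 15.0, 0.0 m³/s.
ΣQ_DR = 86.00 m³/s.
With Δt = 1 h = 3600 s, V = ΣQ_DR · Δt = 86.00 × 3600 = 3.10 × 10^5 m³.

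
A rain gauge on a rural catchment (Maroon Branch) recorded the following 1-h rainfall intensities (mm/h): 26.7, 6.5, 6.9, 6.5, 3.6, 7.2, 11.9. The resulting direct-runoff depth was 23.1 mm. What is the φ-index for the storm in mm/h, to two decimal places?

Only the 2 blocks with intensity above φ contribute runoff: 26.7, 11.9 mm/h.
Σ(I−φ)·Δt = d  ⇒  (26.7+11.9 − 2φ)·1 = 23.1
φ = (38.60 − 23.1/1) / 2 = 7.75 mm/h.

φ ≈ 7.75 mm/h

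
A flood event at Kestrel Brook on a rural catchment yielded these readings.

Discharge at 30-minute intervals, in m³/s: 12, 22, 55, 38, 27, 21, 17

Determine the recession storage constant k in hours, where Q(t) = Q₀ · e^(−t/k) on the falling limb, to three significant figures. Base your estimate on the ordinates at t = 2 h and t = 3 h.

On the falling limb, Q drops from 27 to 17 m³/s between t = 2 h and t = 3 h (Δt = 1 h).
k = −Δt / ln(Q₂/Q₁) = −1 / ln(17/27) = 2.16 h.

k ≈ 2.16 h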